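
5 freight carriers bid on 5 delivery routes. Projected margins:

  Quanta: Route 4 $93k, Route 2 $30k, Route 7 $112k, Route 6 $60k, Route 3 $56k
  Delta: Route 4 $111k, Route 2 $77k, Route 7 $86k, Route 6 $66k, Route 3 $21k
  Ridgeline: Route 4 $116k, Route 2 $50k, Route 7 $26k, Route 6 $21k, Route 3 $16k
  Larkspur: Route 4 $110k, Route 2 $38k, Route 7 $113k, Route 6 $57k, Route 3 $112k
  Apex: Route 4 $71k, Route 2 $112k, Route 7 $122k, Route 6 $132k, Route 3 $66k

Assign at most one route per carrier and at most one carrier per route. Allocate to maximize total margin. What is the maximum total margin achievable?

This is the linear assignment problem.
Optimal: Quanta→Route 7 ($112k), Delta→Route 2 ($77k), Ridgeline→Route 4 ($116k), Larkspur→Route 3 ($112k), Apex→Route 6 ($132k) — total 112+77+116+112+132 = $549k.
Column-greedy (each route in turn goes to its best remaining carrier) gives $463k, worse by 86.
Next-best assignment: Quanta→Route 7, Delta→Route 6, Ridgeline→Route 4, Larkspur→Route 3, Apex→Route 2 = $518k.
Swapping Delta↔Larkspur (Delta→Route 3 $21k, Larkspur→Route 2 $38k) loses 130.

Max total: $549k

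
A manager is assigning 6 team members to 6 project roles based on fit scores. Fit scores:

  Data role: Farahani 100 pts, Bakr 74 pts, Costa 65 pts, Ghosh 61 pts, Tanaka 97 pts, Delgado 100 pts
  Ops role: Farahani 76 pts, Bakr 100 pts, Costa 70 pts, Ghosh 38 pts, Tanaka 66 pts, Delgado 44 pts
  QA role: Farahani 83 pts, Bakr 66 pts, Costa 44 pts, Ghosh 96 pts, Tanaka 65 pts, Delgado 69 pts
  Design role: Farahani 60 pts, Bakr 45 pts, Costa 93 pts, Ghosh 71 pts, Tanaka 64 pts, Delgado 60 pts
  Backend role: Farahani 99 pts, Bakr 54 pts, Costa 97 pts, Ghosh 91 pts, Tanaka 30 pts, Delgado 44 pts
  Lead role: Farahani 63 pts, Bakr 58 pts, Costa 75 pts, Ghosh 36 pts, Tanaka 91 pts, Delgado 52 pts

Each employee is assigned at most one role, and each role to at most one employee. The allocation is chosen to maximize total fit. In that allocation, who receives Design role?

Costa receives Design role.

Optimal: Farahani→Backend role (99 pts), Bakr→Ops role (100 pts), Costa→Design role (93 pts), Ghosh→QA role (96 pts), Tanaka→Lead role (91 pts), Delgado→Data role (100 pts) — total 99+100+93+96+91+100 = 579 pts.
Max-entry greedy (repeatedly take the single best remaining cell) gives 544 pts, worse by 35.
Next-best assignment: Farahani→QA role, Bakr→Ops role, Costa→Design role, Ghosh→Backend role, Tanaka→Lead role, Delgado→Data role = 558 pts.
Costa's own top role is Backend role (97 pts), but forcing Costa→Backend role and reassigning the rest optimally gives only 544 pts — worse by 35.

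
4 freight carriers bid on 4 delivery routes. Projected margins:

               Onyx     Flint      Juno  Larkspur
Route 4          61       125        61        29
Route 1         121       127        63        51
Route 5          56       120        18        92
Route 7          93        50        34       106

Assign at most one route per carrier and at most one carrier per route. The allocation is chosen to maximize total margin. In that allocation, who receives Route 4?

Juno receives Route 4.

Optimal: Onyx→Route 1 ($121k), Flint→Route 5 ($120k), Juno→Route 4 ($61k), Larkspur→Route 7 ($106k) — total 121+120+61+106 = $408k.
Row-greedy (each carrier in turn takes its best remaining route) gives $372k, worse by 36.
Juno's own top route is Route 1 ($63k), but forcing Juno→Route 1 and reassigning the rest optimally gives only $373k — worse by 35.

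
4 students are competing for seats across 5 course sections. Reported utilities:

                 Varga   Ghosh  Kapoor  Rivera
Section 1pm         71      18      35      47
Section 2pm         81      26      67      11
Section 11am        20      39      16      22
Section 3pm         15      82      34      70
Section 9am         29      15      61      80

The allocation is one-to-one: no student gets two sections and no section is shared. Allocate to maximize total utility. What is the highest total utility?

Max total: 300 points

Optimal: Varga→Section 1pm (71 points), Ghosh→Section 3pm (82 points), Kapoor→Section 2pm (67 points), Rivera→Section 9am (80 points) — total 71+82+67+80 = 300 points.
Checked against all permutations: 300 points is optimal.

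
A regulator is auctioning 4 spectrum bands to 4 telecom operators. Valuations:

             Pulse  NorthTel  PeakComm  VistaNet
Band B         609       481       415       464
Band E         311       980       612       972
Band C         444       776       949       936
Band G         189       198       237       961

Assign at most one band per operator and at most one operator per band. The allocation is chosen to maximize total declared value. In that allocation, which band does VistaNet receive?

Optimal: Pulse→Band B ($609M), NorthTel→Band E ($980M), PeakComm→Band C ($949M), VistaNet→Band G ($961M) — total 609+980+949+961 = $3499M.
Next-best assignment: Pulse→Band B, NorthTel→Band C, PeakComm→Band E, VistaNet→Band G = $2958M.
Every other assignment is strictly worse.
VistaNet's own top band is Band E ($972M), but forcing VistaNet→Band E and reassigning the rest optimally gives only $2728M — worse by 771.

VistaNet receives Band G.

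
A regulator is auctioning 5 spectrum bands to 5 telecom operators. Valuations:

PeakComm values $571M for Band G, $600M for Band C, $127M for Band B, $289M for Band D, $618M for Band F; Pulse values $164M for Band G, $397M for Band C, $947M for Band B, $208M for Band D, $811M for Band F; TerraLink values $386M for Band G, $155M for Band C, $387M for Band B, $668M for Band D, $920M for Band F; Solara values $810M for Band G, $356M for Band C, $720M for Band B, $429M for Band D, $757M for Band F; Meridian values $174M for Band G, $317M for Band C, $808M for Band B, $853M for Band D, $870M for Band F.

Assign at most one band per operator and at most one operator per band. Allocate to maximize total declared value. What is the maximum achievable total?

Max total: $4130M

Optimal: PeakComm→Band C ($600M), Pulse→Band B ($947M), TerraLink→Band F ($920M), Solara→Band G ($810M), Meridian→Band D ($853M) — total 600+947+920+810+853 = $4130M.
Row-greedy (each operator in turn takes its best remaining band) gives $3360M, worse by 770.
Swapping Meridian↔Solara (Meridian→Band G $174M, Solara→Band D $429M) loses 1060.
Checked against all permutations: $4130M is optimal.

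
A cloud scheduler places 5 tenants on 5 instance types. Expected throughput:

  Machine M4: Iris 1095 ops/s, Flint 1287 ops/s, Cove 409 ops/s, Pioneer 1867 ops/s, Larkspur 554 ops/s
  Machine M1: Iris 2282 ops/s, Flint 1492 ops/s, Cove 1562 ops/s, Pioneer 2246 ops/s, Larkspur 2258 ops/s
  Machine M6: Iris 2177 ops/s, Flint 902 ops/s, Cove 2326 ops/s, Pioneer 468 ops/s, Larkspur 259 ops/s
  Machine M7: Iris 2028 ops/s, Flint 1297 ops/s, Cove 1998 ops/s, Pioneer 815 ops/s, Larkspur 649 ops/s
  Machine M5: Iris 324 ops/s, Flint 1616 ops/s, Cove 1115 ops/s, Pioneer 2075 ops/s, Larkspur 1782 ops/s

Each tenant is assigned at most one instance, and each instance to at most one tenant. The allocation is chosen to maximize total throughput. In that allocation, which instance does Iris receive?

Iris receives Machine M7.

This is the linear assignment problem.
Optimal: Iris→Machine M7 (2028 ops/s), Flint→Machine M5 (1616 ops/s), Cove→Machine M6 (2326 ops/s), Pioneer→Machine M4 (1867 ops/s), Larkspur→Machine M1 (2258 ops/s) — total 2028+1616+2326+1867+2258 = 10095 ops/s.
Max-entry greedy (repeatedly take the single best remaining cell) gives 8534 ops/s, worse by 1561.
Swapping Cove↔Larkspur (Cove→Machine M1 1562 ops/s, Larkspur→Machine M6 259 ops/s) loses 2763.
Iris's own top instance is Machine M1 (2282 ops/s), but forcing Iris→Machine M1 and reassigning the rest optimally gives only 9554 ops/s — worse by 541.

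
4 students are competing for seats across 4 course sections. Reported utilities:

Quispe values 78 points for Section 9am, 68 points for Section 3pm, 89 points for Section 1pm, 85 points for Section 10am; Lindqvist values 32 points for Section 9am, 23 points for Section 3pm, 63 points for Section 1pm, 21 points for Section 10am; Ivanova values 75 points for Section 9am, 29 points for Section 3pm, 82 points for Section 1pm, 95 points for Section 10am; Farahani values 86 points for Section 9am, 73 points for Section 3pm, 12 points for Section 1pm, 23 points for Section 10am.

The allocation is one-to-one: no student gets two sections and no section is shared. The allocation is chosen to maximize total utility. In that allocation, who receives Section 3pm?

Quispe receives Section 3pm.

Optimal: Quispe→Section 3pm (68 points), Lindqvist→Section 1pm (63 points), Ivanova→Section 10am (95 points), Farahani→Section 9am (86 points) — total 68+63+95+86 = 312 points.
Row-greedy (each student in turn takes its best remaining section) gives 289 points, worse by 23.
No other one-to-one assignment exceeds 312 points.
Quispe's own top section is Section 1pm (89 points), but forcing Quispe→Section 1pm and reassigning the rest optimally gives only 293 points — worse by 19.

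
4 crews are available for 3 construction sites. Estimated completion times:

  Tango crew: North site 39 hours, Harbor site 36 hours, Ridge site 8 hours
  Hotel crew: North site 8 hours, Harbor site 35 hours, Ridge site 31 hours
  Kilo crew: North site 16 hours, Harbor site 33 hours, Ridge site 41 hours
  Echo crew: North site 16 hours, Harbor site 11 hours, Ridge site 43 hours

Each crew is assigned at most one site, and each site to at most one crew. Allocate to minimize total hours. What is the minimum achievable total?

Minimum total: 27 hours

Optimal: Hotel crew→North site (8 hours), Echo crew→Harbor site (11 hours), Tango crew→Ridge site (8 hours) — total 8+11+8 = 27 hours.
Next-best assignment: Kilo crew→North site, Echo crew→Harbor site, Tango crew→Ridge site = 35 hours.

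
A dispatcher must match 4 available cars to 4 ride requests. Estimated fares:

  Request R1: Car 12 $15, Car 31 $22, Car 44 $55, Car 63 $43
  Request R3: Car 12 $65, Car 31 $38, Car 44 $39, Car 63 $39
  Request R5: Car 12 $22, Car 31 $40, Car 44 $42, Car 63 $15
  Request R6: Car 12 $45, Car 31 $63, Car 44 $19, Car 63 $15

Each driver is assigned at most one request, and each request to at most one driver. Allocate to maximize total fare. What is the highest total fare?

Max total: $213

This is a one-to-one assignment (maximum-weight bipartite matching).
Optimal: Car 12→Request R3 ($65), Car 31→Request R6 ($63), Car 44→Request R5 ($42), Car 63→Request R1 ($43) — total 65+63+42+43 = $213.
Row-greedy (each driver in turn takes its best remaining request) gives $198, worse by 15.
Swapping Car 63↔Car 31 (Car 63→Request R6 $15, Car 31→Request R1 $22) loses 69.
No other one-to-one assignment exceeds $213.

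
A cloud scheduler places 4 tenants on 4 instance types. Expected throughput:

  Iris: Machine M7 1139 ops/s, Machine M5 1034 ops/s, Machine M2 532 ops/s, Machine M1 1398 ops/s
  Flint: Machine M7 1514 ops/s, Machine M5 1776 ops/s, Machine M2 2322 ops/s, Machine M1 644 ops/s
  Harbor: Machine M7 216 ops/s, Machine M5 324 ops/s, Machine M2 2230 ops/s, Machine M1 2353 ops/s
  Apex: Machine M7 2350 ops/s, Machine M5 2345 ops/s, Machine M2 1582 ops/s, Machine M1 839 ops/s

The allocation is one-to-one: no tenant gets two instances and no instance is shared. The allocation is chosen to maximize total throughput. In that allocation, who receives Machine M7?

Optimal: Iris→Machine M7 (1139 ops/s), Flint→Machine M2 (2322 ops/s), Harbor→Machine M1 (2353 ops/s), Apex→Machine M5 (2345 ops/s) — total 1139+2322+2353+2345 = 8159 ops/s.
Column-greedy (each instance in turn goes to its best remaining tenant) gives 7754 ops/s, worse by 405.
Next-best assignment: Iris→Machine M5, Flint→Machine M2, Harbor→Machine M1, Apex→Machine M7 = 8059 ops/s.
No other one-to-one assignment exceeds 8159 ops/s.
Iris's own top instance is Machine M1 (1398 ops/s), but forcing Iris→Machine M1 and reassigning the rest optimally gives only 7754 ops/s — worse by 405.

Iris receives Machine M7.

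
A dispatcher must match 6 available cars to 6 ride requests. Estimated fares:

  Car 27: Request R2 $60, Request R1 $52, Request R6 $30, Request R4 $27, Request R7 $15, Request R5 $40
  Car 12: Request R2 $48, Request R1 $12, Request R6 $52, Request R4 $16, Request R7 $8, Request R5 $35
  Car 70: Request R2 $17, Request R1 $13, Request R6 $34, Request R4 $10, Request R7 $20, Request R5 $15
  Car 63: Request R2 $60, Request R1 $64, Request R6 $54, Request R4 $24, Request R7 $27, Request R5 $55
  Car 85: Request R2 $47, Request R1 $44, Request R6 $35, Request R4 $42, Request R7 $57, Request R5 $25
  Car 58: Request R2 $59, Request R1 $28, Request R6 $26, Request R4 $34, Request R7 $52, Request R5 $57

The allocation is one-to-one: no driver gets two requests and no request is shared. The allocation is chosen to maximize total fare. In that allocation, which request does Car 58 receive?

Car 58 receives Request R5.

Optimal: Car 27→Request R2 ($60), Car 12→Request R6 ($52), Car 70→Request R4 ($10), Car 63→Request R1 ($64), Car 85→Request R7 ($57), Car 58→Request R5 ($57) — total 60+52+10+64+57+57 = $300.
Column-greedy (each request in turn goes to its best remaining driver) gives $285, worse by 15.
Car 58's own top request is Request R2 ($59), but forcing Car 58→Request R2 and reassigning the rest optimally gives only $285 — worse by 15.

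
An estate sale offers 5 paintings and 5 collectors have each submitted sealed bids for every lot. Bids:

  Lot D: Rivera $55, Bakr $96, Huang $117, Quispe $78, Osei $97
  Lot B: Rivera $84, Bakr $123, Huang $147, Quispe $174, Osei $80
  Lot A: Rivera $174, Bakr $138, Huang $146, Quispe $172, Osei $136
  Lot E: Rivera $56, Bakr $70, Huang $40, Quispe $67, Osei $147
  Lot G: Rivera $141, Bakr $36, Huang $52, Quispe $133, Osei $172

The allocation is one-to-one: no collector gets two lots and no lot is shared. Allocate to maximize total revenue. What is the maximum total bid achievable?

This is the linear assignment problem.
Optimal: Rivera→Lot G ($141), Bakr→Lot A ($138), Huang→Lot D ($117), Quispe→Lot B ($174), Osei→Lot E ($147) — total 141+138+117+174+147 = $717.
Column-greedy (each lot in turn goes to its best remaining collector) gives $648, worse by 69.
Next-best assignment: Rivera→Lot A, Bakr→Lot E, Huang→Lot D, Quispe→Lot B, Osei→Lot G = $707.
Every other assignment is strictly worse.

Max total: $717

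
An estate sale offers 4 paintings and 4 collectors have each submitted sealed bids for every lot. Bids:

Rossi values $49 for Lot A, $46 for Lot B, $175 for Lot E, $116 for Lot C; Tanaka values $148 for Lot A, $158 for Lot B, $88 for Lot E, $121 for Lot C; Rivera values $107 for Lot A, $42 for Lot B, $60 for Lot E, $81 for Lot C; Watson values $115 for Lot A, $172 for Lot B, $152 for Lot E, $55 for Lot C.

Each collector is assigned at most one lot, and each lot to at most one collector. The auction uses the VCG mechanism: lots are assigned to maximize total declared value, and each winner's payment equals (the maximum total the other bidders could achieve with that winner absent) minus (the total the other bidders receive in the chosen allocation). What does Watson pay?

Watson pays $36.

Efficient allocation: Rossi→Lot E ($175), Tanaka→Lot A ($148), Rivera→Lot C ($81), Watson→Lot B ($172); total welfare W = $576.
Watson receives Lot B at value $172, so the others get W − 172 = $404.
Without Watson: best allocation of the remaining 3 bidders over all 4 lots is Rossi→Lot E ($175), Tanaka→Lot B ($158), Rivera→Lot A ($107), total $440.
VCG payment = (others' best without Watson) − (others' welfare with Watson) = 440 − 404 = $36.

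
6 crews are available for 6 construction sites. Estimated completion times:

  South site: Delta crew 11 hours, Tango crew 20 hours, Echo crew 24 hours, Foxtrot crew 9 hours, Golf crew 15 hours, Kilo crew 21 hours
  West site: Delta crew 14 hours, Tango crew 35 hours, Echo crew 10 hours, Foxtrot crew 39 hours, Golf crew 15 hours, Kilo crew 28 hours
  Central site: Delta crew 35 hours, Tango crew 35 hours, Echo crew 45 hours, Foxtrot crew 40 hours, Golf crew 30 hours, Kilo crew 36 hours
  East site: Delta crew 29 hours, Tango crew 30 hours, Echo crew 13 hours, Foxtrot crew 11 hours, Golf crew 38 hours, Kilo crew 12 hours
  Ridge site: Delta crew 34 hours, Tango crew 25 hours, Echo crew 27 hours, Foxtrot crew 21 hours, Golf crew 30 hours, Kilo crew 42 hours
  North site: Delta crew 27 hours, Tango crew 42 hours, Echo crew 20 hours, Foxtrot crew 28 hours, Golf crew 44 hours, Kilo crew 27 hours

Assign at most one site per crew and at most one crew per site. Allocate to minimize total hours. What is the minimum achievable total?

Min total: 110 hours

Optimal: Delta crew→West site (14 hours), Tango crew→Ridge site (25 hours), Echo crew→North site (20 hours), Foxtrot crew→South site (9 hours), Golf crew→Central site (30 hours), Kilo crew→East site (12 hours) — total 14+25+20+9+30+12 = 110 hours.
Column-greedy (each site in turn goes to its cheapest remaining crew) gives 113 hours, worse by 3.
Every other assignment is strictly worse.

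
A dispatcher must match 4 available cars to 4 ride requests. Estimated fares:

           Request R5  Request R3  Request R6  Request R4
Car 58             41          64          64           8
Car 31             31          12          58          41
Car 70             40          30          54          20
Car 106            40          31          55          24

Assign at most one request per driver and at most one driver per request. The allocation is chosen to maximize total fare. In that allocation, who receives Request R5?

Car 70 receives Request R5.

This is the linear assignment problem.
Optimal: Car 58→Request R3 ($64), Car 31→Request R4 ($41), Car 70→Request R5 ($40), Car 106→Request R6 ($55) — total 64+41+40+55 = $200.
Max-entry greedy (repeatedly take the single best remaining cell) gives $186, worse by 14.
Checked against all permutations: $200 is optimal.
Car 70's own top request is Request R6 ($54), but forcing Car 70→Request R6 and reassigning the rest optimally gives only $199 — worse by 1.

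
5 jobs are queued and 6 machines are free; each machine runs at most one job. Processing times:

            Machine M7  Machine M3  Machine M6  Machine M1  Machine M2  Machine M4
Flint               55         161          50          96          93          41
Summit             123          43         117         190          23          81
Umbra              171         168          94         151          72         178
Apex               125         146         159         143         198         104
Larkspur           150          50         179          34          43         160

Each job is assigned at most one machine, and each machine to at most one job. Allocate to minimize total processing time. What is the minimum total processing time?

Optimal: Flint→Machine M6 (50 min), Summit→Machine M3 (43 min), Umbra→Machine M2 (72 min), Apex→Machine M4 (104 min), Larkspur→Machine M1 (34 min) — total 50+43+72+104+34 = 303 min.
Column-greedy (each machine in turn goes to its cheapest remaining job) gives 424 min, worse by 121.
Checked against all permutations: 303 min is optimal.

Min total: 303 min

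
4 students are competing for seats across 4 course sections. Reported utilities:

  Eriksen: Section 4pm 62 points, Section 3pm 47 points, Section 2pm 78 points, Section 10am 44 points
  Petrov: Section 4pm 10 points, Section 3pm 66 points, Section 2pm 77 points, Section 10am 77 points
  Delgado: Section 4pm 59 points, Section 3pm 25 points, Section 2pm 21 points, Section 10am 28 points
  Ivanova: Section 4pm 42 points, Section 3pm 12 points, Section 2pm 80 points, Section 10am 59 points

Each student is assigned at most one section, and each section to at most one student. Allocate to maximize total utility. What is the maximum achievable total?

Max total: 263 points

Optimal: Eriksen→Section 3pm (47 points), Petrov→Section 10am (77 points), Delgado→Section 4pm (59 points), Ivanova→Section 2pm (80 points) — total 47+77+59+80 = 263 points.
Swapping Ivanova↔Delgado (Ivanova→Section 4pm 42 points, Delgado→Section 2pm 21 points) loses 76.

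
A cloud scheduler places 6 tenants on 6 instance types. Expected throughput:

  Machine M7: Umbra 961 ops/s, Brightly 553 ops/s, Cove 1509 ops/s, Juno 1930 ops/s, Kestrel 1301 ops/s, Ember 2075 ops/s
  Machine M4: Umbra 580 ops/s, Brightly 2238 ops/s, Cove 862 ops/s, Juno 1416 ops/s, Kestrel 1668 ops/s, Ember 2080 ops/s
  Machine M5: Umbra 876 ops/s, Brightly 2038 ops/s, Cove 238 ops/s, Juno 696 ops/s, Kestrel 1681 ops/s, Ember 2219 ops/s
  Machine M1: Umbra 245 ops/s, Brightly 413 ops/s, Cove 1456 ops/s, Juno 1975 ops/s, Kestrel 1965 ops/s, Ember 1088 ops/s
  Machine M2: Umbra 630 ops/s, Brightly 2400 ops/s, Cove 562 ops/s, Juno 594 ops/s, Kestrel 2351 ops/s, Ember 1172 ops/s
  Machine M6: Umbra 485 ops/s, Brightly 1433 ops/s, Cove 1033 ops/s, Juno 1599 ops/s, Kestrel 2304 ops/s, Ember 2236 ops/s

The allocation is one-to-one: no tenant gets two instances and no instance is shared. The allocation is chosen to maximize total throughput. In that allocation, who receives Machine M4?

Brightly receives Machine M4.

Optimal: Umbra→Machine M5 (876 ops/s), Brightly→Machine M4 (2238 ops/s), Cove→Machine M7 (1509 ops/s), Juno→Machine M1 (1975 ops/s), Kestrel→Machine M2 (2351 ops/s), Ember→Machine M6 (2236 ops/s) — total 876+2238+1509+1975+2351+2236 = 11185 ops/s.
Row-greedy (each tenant in turn takes its best remaining instance) gives 10177 ops/s, worse by 1008.
Every other assignment is strictly worse.
Brightly's own top instance is Machine M2 (2400 ops/s), but forcing Brightly→Machine M2 and reassigning the rest optimally gives only 11144 ops/s — worse by 41.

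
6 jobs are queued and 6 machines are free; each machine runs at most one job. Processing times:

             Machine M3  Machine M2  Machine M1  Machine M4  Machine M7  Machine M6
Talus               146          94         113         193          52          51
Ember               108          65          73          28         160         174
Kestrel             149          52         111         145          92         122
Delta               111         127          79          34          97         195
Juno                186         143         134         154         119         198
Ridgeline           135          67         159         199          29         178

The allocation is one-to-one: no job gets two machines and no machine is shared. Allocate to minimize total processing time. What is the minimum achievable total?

Min total: 405 min

Optimal: Talus→Machine M6 (51 min), Ember→Machine M4 (28 min), Kestrel→Machine M2 (52 min), Delta→Machine M3 (111 min), Juno→Machine M1 (134 min), Ridgeline→Machine M7 (29 min) — total 51+28+52+111+134+29 = 405 min.
Row-greedy (each job in turn takes its cheapest remaining machine) gives 464 min, worse by 59.
Next-best assignment: Talus→Machine M6, Ember→Machine M3, Kestrel→Machine M2, Delta→Machine M4, Juno→Machine M1, Ridgeline→Machine M7 = 408 min.
No other one-to-one assignment undercuts 405 min.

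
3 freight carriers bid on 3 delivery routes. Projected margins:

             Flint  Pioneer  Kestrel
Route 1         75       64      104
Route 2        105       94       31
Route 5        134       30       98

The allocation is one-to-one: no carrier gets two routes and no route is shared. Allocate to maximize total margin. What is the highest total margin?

Optimal: Flint→Route 5 ($134k), Pioneer→Route 2 ($94k), Kestrel→Route 1 ($104k) — total 134+94+104 = $332k.
Next-best assignment: Flint→Route 1, Pioneer→Route 2, Kestrel→Route 5 = $267k.
No other one-to-one assignment exceeds $332k.

Max total: $332k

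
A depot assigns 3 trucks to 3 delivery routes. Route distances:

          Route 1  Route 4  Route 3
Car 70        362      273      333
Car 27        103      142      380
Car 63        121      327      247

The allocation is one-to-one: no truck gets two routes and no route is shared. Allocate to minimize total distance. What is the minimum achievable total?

Min total: 596 km

Treat this as an assignment problem: match each truck to one route.
Optimal: Car 70→Route 3 (333 km), Car 27→Route 4 (142 km), Car 63→Route 1 (121 km) — total 333+142+121 = 596 km.
Min-entry greedy (repeatedly take the single cheapest remaining cell) gives 623 km, worse by 27.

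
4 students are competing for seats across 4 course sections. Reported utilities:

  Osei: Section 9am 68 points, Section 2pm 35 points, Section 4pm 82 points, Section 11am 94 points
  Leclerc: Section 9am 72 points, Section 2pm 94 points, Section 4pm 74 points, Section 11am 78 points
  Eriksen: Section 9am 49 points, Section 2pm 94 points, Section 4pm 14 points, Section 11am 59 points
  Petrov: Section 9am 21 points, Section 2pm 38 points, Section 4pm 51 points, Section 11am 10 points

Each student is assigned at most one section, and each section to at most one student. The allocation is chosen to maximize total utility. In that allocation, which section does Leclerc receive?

Treat this as an assignment problem: match each student to one section.
Optimal: Osei→Section 11am (94 points), Leclerc→Section 9am (72 points), Eriksen→Section 2pm (94 points), Petrov→Section 4pm (51 points) — total 94+72+94+51 = 311 points.
Row-greedy (each student in turn takes its best remaining section) gives 288 points, worse by 23.
No other one-to-one assignment exceeds 311 points.
Leclerc's own top section is Section 2pm (94 points), but forcing Leclerc→Section 2pm and reassigning the rest optimally gives only 288 points — worse by 23.

Leclerc receives Section 9am.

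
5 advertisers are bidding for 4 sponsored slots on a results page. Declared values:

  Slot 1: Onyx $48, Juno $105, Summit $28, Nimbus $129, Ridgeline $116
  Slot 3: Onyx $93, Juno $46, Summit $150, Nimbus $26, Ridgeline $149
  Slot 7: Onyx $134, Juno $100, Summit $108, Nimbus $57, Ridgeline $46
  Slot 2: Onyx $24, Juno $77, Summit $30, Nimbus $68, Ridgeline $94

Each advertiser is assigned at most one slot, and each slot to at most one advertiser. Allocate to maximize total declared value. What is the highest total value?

Max total: $507

Optimal: Nimbus→Slot 1 ($129), Summit→Slot 3 ($150), Onyx→Slot 7 ($134), Ridgeline→Slot 2 ($94) — total 129+150+134+94 = $507.
Row-greedy (each advertiser in turn takes its best remaining slot) gives $457, worse by 50.
Next-best assignment: Nimbus→Slot 1, Summit→Slot 3, Onyx→Slot 7, Juno→Slot 2 = $490.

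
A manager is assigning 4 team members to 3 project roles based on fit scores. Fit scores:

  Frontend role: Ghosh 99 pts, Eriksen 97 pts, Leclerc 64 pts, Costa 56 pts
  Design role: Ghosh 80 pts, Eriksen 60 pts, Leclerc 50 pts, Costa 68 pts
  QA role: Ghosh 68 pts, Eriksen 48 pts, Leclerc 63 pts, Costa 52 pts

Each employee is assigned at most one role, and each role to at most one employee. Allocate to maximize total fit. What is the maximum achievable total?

Maximum total: 240 pts

This is a one-to-one assignment (maximum-weight bipartite matching).
Optimal: Eriksen→Frontend role (97 pts), Ghosh→Design role (80 pts), Leclerc→QA role (63 pts) — total 97+80+63 = 240 pts.
Max-entry greedy (repeatedly take the single best remaining cell) gives 230 pts, worse by 10.
Next-best assignment: Eriksen→Frontend role, Costa→Design role, Ghosh→QA role = 233 pts.
Checked against all permutations: 240 pts is optimal.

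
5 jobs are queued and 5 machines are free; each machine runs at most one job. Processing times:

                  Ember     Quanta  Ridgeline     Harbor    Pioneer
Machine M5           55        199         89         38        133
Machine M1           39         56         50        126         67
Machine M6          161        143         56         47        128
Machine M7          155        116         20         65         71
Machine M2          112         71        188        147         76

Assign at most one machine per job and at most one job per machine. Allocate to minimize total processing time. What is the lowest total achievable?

This is a one-to-one assignment (minimum-cost bipartite matching).
Optimal: Ember→Machine M5 (55 min), Quanta→Machine M1 (56 min), Ridgeline→Machine M7 (20 min), Harbor→Machine M6 (47 min), Pioneer→Machine M2 (76 min) — total 55+56+20+47+76 = 254 min.
Column-greedy (each machine in turn goes to its cheapest remaining job) gives 275 min, worse by 21.
Next-best assignment: Ember→Machine M5, Quanta→Machine M2, Ridgeline→Machine M7, Harbor→Machine M6, Pioneer→Machine M1 = 260 min.
No other one-to-one assignment undercuts 254 min.

Minimum total: 254 min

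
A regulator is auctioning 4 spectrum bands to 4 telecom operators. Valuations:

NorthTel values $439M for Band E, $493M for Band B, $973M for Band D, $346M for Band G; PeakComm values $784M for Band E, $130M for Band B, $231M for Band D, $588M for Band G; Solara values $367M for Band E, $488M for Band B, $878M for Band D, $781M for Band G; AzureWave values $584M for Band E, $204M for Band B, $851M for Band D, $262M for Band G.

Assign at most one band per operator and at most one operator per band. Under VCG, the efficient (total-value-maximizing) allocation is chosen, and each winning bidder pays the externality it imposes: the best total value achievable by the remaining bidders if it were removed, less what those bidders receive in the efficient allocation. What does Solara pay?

Efficient allocation: NorthTel→Band B ($493M), PeakComm→Band E ($784M), Solara→Band G ($781M), AzureWave→Band D ($851M); total welfare W = $2909M.
Solara receives Band G at value $781M, so the others get W − 781 = $2128M.
Without Solara: best allocation of the remaining 3 bidders over all 4 bands is NorthTel→Band D ($973M), PeakComm→Band G ($588M), AzureWave→Band E ($584M), total $2145M.
VCG payment = (others' best without Solara) − (others' welfare with Solara) = 2145 − 2128 = $17M.

Solara pays $17M.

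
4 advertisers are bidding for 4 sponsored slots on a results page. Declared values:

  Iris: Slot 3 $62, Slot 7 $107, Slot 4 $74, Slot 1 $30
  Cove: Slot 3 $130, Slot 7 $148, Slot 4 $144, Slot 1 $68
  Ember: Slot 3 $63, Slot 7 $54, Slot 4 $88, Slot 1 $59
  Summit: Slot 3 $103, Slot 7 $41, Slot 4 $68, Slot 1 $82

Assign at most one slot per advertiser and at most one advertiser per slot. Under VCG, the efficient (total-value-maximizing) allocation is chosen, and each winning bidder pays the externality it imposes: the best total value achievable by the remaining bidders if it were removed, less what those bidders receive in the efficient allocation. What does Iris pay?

Efficient allocation: Iris→Slot 7 ($107), Cove→Slot 4 ($144), Ember→Slot 1 ($59), Summit→Slot 3 ($103); total welfare W = $413.
Iris receives Slot 7 at value $107, so the others get W − 107 = $306.
Without Iris: best allocation of the remaining 3 bidders over all 4 slots is Cove→Slot 7 ($148), Ember→Slot 4 ($88), Summit→Slot 3 ($103), total $339.
VCG payment = (others' best without Iris) − (others' welfare with Iris) = 339 − 306 = $33.

Iris pays $33.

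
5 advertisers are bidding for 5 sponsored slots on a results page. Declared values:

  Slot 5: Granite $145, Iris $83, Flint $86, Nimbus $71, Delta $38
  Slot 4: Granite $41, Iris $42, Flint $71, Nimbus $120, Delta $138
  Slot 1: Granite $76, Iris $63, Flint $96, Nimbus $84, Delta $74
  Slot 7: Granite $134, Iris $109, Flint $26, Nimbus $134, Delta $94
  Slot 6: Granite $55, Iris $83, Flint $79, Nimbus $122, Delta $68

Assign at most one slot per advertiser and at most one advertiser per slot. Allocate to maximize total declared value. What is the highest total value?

Maximum total: $610

Optimal: Granite→Slot 5 ($145), Iris→Slot 7 ($109), Flint→Slot 1 ($96), Nimbus→Slot 6 ($122), Delta→Slot 4 ($138) — total 145+109+96+122+138 = $610.
Max-entry greedy (repeatedly take the single best remaining cell) gives $596, worse by 14.
Next-best assignment: Granite→Slot 5, Iris→Slot 6, Flint→Slot 1, Nimbus→Slot 7, Delta→Slot 4 = $596.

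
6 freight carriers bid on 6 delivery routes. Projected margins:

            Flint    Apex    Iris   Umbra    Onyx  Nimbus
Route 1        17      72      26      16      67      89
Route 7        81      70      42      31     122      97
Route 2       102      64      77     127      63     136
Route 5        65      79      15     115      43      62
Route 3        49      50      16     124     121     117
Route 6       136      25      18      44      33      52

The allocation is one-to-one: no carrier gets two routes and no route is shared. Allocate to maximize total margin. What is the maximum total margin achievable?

This is a one-to-one assignment (maximum-weight bipartite matching).
Optimal: Flint→Route 6 ($136k), Apex→Route 1 ($72k), Iris→Route 2 ($77k), Umbra→Route 5 ($115k), Onyx→Route 7 ($122k), Nimbus→Route 3 ($117k) — total 136+72+77+115+122+117 = $639k.
Row-greedy (each carrier in turn takes its best remaining route) gives $627k, worse by 12.
Next-best assignment: Flint→Route 6, Apex→Route 5, Iris→Route 2, Umbra→Route 3, Onyx→Route 7, Nimbus→Route 1 = $627k.

Max total: $639k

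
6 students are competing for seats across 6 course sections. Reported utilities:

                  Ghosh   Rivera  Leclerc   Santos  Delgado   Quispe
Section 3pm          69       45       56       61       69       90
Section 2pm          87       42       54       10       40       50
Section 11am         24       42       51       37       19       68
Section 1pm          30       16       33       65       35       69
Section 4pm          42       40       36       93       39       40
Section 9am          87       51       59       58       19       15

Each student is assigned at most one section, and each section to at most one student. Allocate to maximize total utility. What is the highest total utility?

Optimal: Ghosh→Section 2pm (87 points), Rivera→Section 9am (51 points), Leclerc→Section 11am (51 points), Santos→Section 4pm (93 points), Delgado→Section 3pm (69 points), Quispe→Section 1pm (69 points) — total 87+51+51+93+69+69 = 420 points.
Row-greedy (each student in turn takes its best remaining section) gives 390 points, worse by 30.
Swapping Santos↔Quispe (Santos→Section 1pm 65 points, Quispe→Section 4pm 40 points) loses 57.
No other one-to-one assignment exceeds 420 points.

Maximum total: 420 points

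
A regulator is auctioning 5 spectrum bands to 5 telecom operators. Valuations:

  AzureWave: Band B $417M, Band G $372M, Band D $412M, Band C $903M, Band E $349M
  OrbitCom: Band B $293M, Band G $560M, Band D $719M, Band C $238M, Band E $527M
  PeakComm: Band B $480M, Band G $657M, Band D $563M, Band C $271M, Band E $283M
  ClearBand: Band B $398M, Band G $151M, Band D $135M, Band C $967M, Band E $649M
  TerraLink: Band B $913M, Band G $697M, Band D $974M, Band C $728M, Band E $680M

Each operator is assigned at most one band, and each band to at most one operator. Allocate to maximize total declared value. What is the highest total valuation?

Optimal: AzureWave→Band C ($903M), OrbitCom→Band D ($719M), PeakComm→Band G ($657M), ClearBand→Band E ($649M), TerraLink→Band B ($913M) — total 903+719+657+649+913 = $3841M.
Column-greedy (each band in turn goes to its best remaining operator) gives $3605M, worse by 236.
Next-best assignment: AzureWave→Band E, OrbitCom→Band D, PeakComm→Band G, ClearBand→Band C, TerraLink→Band B = $3605M.
Checked against all permutations: $3841M is optimal.

Maximum total: $3841M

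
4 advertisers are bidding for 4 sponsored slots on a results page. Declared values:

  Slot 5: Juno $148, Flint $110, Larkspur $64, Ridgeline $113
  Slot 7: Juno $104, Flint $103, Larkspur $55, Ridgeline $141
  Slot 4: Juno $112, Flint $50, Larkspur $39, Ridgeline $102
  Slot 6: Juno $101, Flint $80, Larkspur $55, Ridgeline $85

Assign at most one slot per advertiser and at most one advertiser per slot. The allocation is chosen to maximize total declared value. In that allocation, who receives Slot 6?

Larkspur receives Slot 6.

Treat this as an assignment problem: match each advertiser to one slot.
Optimal: Juno→Slot 4 ($112), Flint→Slot 5 ($110), Larkspur→Slot 6 ($55), Ridgeline→Slot 7 ($141) — total 112+110+55+141 = $418.
Column-greedy (each slot in turn goes to its best remaining advertiser) gives $394, worse by 24.
Next-best assignment: Juno→Slot 5, Flint→Slot 7, Larkspur→Slot 6, Ridgeline→Slot 4 = $408.
Swapping Juno↔Larkspur (Juno→Slot 6 $101, Larkspur→Slot 4 $39) loses 27.
Every other assignment is strictly worse.
Larkspur's own top slot is Slot 5 ($64), but forcing Larkspur→Slot 5 and reassigning the rest optimally gives only $397 — worse by 21.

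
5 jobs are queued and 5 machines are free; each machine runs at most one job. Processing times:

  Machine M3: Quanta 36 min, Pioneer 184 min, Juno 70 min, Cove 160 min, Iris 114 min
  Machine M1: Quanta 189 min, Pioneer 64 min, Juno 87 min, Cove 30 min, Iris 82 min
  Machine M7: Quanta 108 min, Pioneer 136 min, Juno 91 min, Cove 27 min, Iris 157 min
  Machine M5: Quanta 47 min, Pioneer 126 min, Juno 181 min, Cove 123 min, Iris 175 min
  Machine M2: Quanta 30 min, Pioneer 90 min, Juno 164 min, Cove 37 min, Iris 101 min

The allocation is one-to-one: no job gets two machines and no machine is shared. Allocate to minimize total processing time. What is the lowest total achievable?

Optimal: Quanta→Machine M5 (47 min), Pioneer→Machine M1 (64 min), Juno→Machine M3 (70 min), Cove→Machine M7 (27 min), Iris→Machine M2 (101 min) — total 47+64+70+27+101 = 309 min.
Column-greedy (each machine in turn goes to its cheapest remaining job) gives 384 min, worse by 75.
Next-best assignment: Quanta→Machine M5, Pioneer→Machine M2, Juno→Machine M3, Cove→Machine M7, Iris→Machine M1 = 316 min.
No other one-to-one assignment undercuts 309 min.

Min total: 309 min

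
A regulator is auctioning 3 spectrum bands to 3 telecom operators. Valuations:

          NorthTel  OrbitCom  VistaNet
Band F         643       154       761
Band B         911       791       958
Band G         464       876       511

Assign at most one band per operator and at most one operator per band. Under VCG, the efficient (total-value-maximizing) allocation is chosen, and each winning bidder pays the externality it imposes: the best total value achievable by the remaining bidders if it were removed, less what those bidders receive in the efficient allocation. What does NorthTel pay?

Efficient allocation: NorthTel→Band B ($911M), OrbitCom→Band G ($876M), VistaNet→Band F ($761M); total welfare W = $2548M.
NorthTel receives Band B at value $911M, so the others get W − 911 = $1637M.
Without NorthTel: best allocation of the remaining 2 bidders over all 3 bands is OrbitCom→Band G ($876M), VistaNet→Band B ($958M), total $1834M.
VCG payment = (others' best without NorthTel) − (others' welfare with NorthTel) = 1834 − 1637 = $197M.

NorthTel pays $197M.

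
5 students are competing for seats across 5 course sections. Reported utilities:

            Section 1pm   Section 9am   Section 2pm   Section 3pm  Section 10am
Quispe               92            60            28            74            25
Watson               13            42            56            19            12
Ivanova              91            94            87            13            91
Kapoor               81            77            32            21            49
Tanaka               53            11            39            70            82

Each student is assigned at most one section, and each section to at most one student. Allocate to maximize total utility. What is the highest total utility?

Max total: 387 points

Optimal: Quispe→Section 3pm (74 points), Watson→Section 2pm (56 points), Ivanova→Section 9am (94 points), Kapoor→Section 1pm (81 points), Tanaka→Section 10am (82 points) — total 74+56+94+81+82 = 387 points.
Next-best assignment: Quispe→Section 1pm, Watson→Section 2pm, Ivanova→Section 10am, Kapoor→Section 9am, Tanaka→Section 3pm = 386 points.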